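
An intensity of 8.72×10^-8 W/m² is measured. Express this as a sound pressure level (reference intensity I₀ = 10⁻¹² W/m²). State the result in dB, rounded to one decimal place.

I/I₀ = 8.72×10^-8/10⁻¹² = 8.72×10^4, and L = 10·log₁₀(I/I₀).
L = 10·(0.9405 + 4) = 49.41 dB.

49.4 dB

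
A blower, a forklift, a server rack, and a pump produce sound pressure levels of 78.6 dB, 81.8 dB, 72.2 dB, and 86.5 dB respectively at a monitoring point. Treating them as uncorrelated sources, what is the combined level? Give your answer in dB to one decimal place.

For uncorrelated sources the intensities add, so convert each level to linear form, sum, and take 10·log₁₀ of the total.
Σ 10^(L/10) = 10^(78.6/10) + 10^(81.8/10) + 10^(72.2/10) + 10^(86.5/10) = 6.871e+08.
L_total = 10·log₁₀(6.871e+08) = 88.37 dB.

88.4 dB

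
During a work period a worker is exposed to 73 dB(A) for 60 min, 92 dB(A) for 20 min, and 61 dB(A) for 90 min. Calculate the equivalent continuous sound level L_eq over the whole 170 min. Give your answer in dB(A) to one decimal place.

82.9 dB(A)

Weight each interval's intensity by its duration and average over T = 170 min:
Σ tᵢ·10^(Lᵢ/10) = 60·10^(73/10) + 20·10^(92/10) + 90·10^(61/10) = 3.301e+10.
L_eq = 10·log₁₀(3.301e+10/170) = 82.88 dB(A).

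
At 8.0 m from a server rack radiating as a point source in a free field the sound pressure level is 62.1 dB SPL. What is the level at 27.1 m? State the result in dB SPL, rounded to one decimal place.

Point-source attenuation: ΔL = 20·log₁₀(r₂/r₁) = 20·log₁₀(27.1/8.0) = 10.598 dB.
L₂ = 62.1 − 20·log₁₀(27.1/8.0) = 62.1 − 10.598 = 51.50 dB SPL.

51.5 dB SPL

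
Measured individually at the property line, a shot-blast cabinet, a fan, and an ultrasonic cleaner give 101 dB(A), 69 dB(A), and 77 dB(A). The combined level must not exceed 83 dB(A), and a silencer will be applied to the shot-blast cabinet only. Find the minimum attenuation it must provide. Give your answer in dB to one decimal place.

19.5 dB

Everything except the shot-blast cabinet sums to 10^(69/10) + 10^(77/10) = 5.806e+07 in linear terms, 77.64 dB(A).
The limit corresponds to 10^(83/10) = 1.995e+08; subtracting the fixed part leaves 1.415e+08 for the shot-blast cabinet, i.e. 81.51 dB(A).
Required insertion loss = 101 − 81.51 = 19.49 dB.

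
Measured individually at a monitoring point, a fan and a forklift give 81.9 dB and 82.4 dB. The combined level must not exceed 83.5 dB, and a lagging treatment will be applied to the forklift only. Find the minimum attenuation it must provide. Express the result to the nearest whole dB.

4 dB

The untreated sources together contribute 10^(81.9/10) = 1.549e+08, i.e. 81.90 dB.
To meet 83.5 dB overall, the treated forklift may contribute at most 10^(83.5/10) − 1.549e+08 = 6.899e+07, i.e. 78.39 dB.
Required insertion loss = 82.4 − 78.39 = 4.01 dB.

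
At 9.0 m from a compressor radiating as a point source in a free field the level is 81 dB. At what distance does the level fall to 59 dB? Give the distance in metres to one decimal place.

Point-source spreading drops the level by 20·log₁₀(r₂/r₁); inverting, r₂/r₁ = 10^(ΔL/20).
r₂ = 9.0·10^((81−59)/20) = 9.0·10^(22.0/20) = 113.30 m.

113.3 m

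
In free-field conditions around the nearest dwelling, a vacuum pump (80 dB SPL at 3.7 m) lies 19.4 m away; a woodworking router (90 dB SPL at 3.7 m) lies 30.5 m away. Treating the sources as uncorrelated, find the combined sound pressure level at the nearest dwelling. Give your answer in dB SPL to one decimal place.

First find each source's level at the receiver (point-source: −20·log₁₀(r/r_ref)), then combine on an intensity basis.
vacuum pump: 80 − 20·log₁₀(19.4/3.7) = 80 − 14.39 = 65.61 dB SPL.
woodworking router: 90 − 20·log₁₀(30.5/3.7) = 90 − 18.32 = 71.68 dB SPL.
Σ 10^(L/10) = 1.835e+07 → L_total = 10·log₁₀(1.835e+07) = 72.64 dB SPL.

72.6 dB SPL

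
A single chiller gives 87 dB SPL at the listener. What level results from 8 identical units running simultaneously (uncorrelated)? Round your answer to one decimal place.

96.0 dB SPL

With 8 equal, uncorrelated contributions the intensity is 8× that of one unit, giving a rise of 10·log₁₀ 8.
L_total = 87 + 10·log₁₀(8) = 87 + 9.031 = 96.03 dB SPL.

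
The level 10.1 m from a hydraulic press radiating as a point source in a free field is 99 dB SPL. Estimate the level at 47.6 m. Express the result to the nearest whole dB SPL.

For a point source, L₂ = L₁ − 20·log₁₀(r₂/r₁).
L₂ = 99 − 20·log₁₀(47.6/10.1) = 99 − 13.466 = 85.53 dB SPL.

86 dB SPL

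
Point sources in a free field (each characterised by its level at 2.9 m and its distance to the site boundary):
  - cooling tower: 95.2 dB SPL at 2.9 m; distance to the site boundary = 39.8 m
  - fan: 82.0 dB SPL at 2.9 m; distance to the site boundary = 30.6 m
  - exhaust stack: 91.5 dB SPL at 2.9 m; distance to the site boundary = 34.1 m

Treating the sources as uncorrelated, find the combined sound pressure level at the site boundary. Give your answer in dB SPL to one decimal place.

74.7 dB SPL

First find each source's level at the receiver (point-source: −20·log₁₀(r/r_ref)), then combine on an intensity basis.
cooling tower: 95.2 − 20·log₁₀(39.8/2.9) = 95.2 − 22.75 = 72.45 dB SPL.
fan: 82.0 − 20·log₁₀(30.6/2.9) = 82.0 − 20.47 = 61.53 dB SPL.
exhaust stack: 91.5 − 20·log₁₀(34.1/2.9) = 91.5 − 21.41 = 70.09 dB SPL.
Σ 10^(L/10) = 2.922e+07 → L_total = 10·log₁₀(2.922e+07) = 74.66 dB SPL.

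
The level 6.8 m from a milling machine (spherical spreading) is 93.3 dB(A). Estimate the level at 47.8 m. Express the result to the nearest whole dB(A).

76 dB(A)

Point-source attenuation: ΔL = 20·log₁₀(r₂/r₁) = 20·log₁₀(47.8/6.8) = 16.938 dB.
L₂ = 93.3 − 20·log₁₀(47.8/6.8) = 93.3 − 16.938 = 76.36 dB(A).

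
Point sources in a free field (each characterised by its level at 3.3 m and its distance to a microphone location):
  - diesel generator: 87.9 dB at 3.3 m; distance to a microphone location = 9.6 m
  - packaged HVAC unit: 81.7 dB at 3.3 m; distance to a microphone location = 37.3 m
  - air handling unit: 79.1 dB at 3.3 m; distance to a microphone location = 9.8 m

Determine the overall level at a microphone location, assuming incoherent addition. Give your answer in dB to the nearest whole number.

Propagate each source to the receiver with L = L_ref − 20·log₁₀(r/r_ref), then add intensities.
diesel generator: 87.9 − 20·log₁₀(9.6/3.3) = 87.9 − 9.28 = 78.62 dB.
packaged HVAC unit: 81.7 − 20·log₁₀(37.3/3.3) = 81.7 − 21.06 = 60.64 dB.
air handling unit: 79.1 − 20·log₁₀(9.8/3.3) = 79.1 − 9.45 = 69.65 dB.
Σ 10^(L/10) = 8.323e+07 → L_total = 10·log₁₀(8.323e+07) = 79.20 dB.

79 dB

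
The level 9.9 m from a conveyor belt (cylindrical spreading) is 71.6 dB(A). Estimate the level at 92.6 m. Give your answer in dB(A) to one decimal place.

Line-source attenuation: ΔL = 10·log₁₀(r₂/r₁) = 10·log₁₀(92.6/9.9) = 9.710 dB.
L₂ = 71.6 − 10·log₁₀(92.6/9.9) = 71.6 − 9.710 = 61.89 dB(A).

61.9 dB(A)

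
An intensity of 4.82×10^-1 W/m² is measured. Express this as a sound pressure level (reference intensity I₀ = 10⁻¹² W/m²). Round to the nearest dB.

L = 10·log₁₀(I/I₀) = 10·log₁₀(4.82×10^-1/10⁻¹²) = 10·log₁₀(4.82×10^11).
L = 10·(0.6830 + 11) = 116.83 dB.

117 dB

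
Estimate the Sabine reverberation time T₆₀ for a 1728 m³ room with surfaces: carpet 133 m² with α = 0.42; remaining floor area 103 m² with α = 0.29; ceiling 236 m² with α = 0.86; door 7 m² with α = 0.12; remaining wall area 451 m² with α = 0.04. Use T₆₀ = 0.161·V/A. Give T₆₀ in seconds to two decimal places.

0.90 s

A = Σ Sᵢαᵢ = 133·0.42 + 103·0.29 + 236·0.86 + 7·0.12 + 451·0.04 = 307.57 m².
T₆₀ = 0.161·V/A = 0.161·1728/307.57 = 0.905 s.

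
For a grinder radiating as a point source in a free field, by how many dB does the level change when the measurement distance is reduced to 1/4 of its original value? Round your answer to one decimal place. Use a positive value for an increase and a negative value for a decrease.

Point-source spreading: ΔL = −20·log₁₀(r₂/r₁).
ΔL = −20·log₁₀(0.25) = +12.04 dB.

+12.0 dB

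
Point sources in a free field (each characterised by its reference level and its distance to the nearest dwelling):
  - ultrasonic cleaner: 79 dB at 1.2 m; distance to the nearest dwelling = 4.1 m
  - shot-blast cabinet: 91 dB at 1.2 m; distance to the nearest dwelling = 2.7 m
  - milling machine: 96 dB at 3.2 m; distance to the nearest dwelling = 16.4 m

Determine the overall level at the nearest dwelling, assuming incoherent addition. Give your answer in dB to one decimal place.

First find each source's level at the receiver (point-source: −20·log₁₀(r/r_ref)), then combine on an intensity basis.
ultrasonic cleaner: 79 − 20·log₁₀(4.1/1.2) = 79 − 10.67 = 68.33 dB.
shot-blast cabinet: 91 − 20·log₁₀(2.7/1.2) = 91 − 7.04 = 83.96 dB.
milling machine: 96 − 20·log₁₀(16.4/3.2) = 96 − 14.19 = 81.81 dB.
Σ 10^(L/10) = 4.071e+08 → L_total = 10·log₁₀(4.071e+08) = 86.10 dB.

86.1 dB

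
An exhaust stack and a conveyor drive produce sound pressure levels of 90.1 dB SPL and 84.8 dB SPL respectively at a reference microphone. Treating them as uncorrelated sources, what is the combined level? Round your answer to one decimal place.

91.2 dB SPL

Incoherent sources combine by intensity addition: L_total = 10·log₁₀(Σ 10^(L_i/10)).
Σ 10^(L/10) = 10^(90.1/10) + 10^(84.8/10) = 1.325e+09.
L_total = 10·log₁₀(1.325e+09) = 91.22 dB SPL.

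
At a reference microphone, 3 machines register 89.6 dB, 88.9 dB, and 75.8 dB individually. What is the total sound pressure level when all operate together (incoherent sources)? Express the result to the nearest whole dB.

Incoherent sources combine by intensity addition: L_total = 10·log₁₀(Σ 10^(L_i/10)).
Σ 10^(L/10) = 10^(89.6/10) + 10^(88.9/10) + 10^(75.8/10) = 1.726e+09.
L_total = 10·log₁₀(1.726e+09) = 92.37 dB.

92 dB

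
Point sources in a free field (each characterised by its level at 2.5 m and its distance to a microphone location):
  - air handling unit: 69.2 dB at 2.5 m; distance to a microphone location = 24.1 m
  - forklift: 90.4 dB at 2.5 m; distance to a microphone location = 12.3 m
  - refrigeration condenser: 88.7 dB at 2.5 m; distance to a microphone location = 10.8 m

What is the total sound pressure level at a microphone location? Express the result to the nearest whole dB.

79 dB

Apply inverse-square spreading to bring every level to the receiver, then sum 10^(L/10).
air handling unit: 69.2 − 20·log₁₀(24.1/2.5) = 69.2 − 19.68 = 49.52 dB.
forklift: 90.4 − 20·log₁₀(12.3/2.5) = 90.4 − 13.84 = 76.56 dB.
refrigeration condenser: 88.7 − 20·log₁₀(10.8/2.5) = 88.7 − 12.71 = 75.99 dB.
Σ 10^(L/10) = 8.511e+07 → L_total = 10·log₁₀(8.511e+07) = 79.30 dB.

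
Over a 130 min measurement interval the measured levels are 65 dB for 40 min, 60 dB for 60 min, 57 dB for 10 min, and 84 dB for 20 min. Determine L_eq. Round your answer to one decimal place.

76.0 dB

Weight each interval's intensity by its duration and average over T = 130 min:
Σ tᵢ·10^(Lᵢ/10) = 40·10^(65/10) + 60·10^(60/10) + 10·10^(57/10) + 20·10^(84/10) = 5.215e+09.
L_eq = 10·log₁₀(5.215e+09/130) = 76.03 dB.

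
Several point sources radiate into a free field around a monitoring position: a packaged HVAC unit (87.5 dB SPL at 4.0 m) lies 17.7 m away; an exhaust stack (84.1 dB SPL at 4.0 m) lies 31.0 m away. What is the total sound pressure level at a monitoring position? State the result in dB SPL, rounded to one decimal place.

First find each source's level at the receiver (point-source: −20·log₁₀(r/r_ref)), then combine on an intensity basis.
packaged HVAC unit: 87.5 − 20·log₁₀(17.7/4.0) = 87.5 − 12.92 = 74.58 dB SPL.
exhaust stack: 84.1 − 20·log₁₀(31.0/4.0) = 84.1 − 17.79 = 66.31 dB SPL.
Σ 10^(L/10) = 3.300e+07 → L_total = 10·log₁₀(3.300e+07) = 75.18 dB SPL.

75.2 dB SPL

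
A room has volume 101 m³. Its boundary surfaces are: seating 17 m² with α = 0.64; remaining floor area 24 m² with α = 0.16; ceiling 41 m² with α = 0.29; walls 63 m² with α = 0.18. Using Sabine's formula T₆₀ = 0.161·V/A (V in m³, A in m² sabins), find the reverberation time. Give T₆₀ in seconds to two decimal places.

Total absorption A = 17·0.64 + 24·0.16 + 41·0.29 + 63·0.18 = 37.95 m² sabins.
T₆₀ = 0.161 × 101 / 37.95 = 0.428 s.

0.43 s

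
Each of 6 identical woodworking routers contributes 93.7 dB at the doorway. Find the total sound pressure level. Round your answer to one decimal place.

101.5 dB

N identical incoherent sources raise the level by 10·log₁₀ N.
L_total = 93.7 + 10·log₁₀(6) = 93.7 + 7.782 = 101.48 dB.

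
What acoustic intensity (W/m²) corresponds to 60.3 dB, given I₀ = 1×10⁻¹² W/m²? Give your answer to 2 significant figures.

I = I₀·10^(L/10) = 10⁻¹² × 10^(60.3/10) = 10^(-5.970).

1.1e-06 W/m²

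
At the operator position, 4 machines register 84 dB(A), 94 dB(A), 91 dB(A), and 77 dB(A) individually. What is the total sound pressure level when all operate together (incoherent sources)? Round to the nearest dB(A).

96 dB(A)

For uncorrelated sources the intensities add, so convert each level to linear form, sum, and take 10·log₁₀ of the total.
Σ 10^(L/10) = 10^(84/10) + 10^(94/10) + 10^(91/10) + 10^(77/10) = 4.072e+09.
L_total = 10·log₁₀(4.072e+09) = 96.10 dB(A).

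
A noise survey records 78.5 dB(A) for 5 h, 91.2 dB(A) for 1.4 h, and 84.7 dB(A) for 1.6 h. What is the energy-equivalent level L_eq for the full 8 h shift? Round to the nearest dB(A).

85 dB(A)

The energy average is taken in the linear domain: L_eq = 10·log₁₀[(Σ tᵢ·10^(Lᵢ/10))/T], T = 8 h.
Σ tᵢ·10^(Lᵢ/10) = 5·10^(78.5/10) + 1.4·10^(91.2/10) + 1.6·10^(84.7/10) = 2.672e+09.
L_eq = 10·log₁₀(2.672e+09/8) = 85.24 dB(A).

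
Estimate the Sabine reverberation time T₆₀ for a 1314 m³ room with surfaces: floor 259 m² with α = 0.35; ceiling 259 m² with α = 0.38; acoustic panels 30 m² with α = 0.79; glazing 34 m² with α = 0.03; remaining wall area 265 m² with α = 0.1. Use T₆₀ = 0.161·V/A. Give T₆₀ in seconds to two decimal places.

Total absorption A = 259·0.35 + 259·0.38 + 30·0.79 + 34·0.03 + 265·0.1 = 240.29 m² sabins.
T₆₀ = 0.161·V/A = 0.161·1314/240.29 = 0.880 s.

0.88 s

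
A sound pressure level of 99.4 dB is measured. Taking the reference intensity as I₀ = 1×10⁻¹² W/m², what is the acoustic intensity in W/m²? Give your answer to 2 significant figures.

0.0087 W/m²

I = I₀·10^(L/10) = 10⁻¹² × 10^(99.4/10) = 10^(-2.060).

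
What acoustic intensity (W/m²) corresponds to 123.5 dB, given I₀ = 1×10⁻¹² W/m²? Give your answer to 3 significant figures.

I = I₀·10^(L/10) = 10⁻¹² × 10^(123.5/10) = 10^(0.350).

2.24 W/m²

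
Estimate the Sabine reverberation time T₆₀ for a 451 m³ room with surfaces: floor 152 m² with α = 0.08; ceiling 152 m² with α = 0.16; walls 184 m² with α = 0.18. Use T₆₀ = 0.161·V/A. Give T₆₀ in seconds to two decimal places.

1.04 s

A = Σ Sᵢαᵢ = 152·0.08 + 152·0.16 + 184·0.18 = 69.60 m².
T₆₀ = 0.161 × 451 / 69.60 = 1.043 s.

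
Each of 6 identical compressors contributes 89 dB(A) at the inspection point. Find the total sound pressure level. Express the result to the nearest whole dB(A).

N identical incoherent sources raise the level by 10·log₁₀ N.
L_total = 89 + 10·log₁₀(6) = 89 + 7.782 = 96.78 dB(A).

97 dB(A)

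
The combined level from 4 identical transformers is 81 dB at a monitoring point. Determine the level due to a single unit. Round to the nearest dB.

4 equal contributions raise the level by 10·log₁₀ 4 = 6.021 dB, so each unit alone gives 81 − 6.021.

75 dB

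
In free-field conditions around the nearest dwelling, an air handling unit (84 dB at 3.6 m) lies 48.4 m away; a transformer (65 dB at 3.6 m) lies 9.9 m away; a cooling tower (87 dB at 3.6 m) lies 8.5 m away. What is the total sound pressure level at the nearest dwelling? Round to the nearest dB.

80 dB

Propagate each source to the receiver with L = L_ref − 20·log₁₀(r/r_ref), then add intensities.
air handling unit: 84 − 20·log₁₀(48.4/3.6) = 84 − 22.57 = 61.43 dB.
transformer: 65 − 20·log₁₀(9.9/3.6) = 65 − 8.79 = 56.21 dB.
cooling tower: 87 − 20·log₁₀(8.5/3.6) = 87 − 7.46 = 79.54 dB.
Σ 10^(L/10) = 9.171e+07 → L_total = 10·log₁₀(9.171e+07) = 79.62 dB.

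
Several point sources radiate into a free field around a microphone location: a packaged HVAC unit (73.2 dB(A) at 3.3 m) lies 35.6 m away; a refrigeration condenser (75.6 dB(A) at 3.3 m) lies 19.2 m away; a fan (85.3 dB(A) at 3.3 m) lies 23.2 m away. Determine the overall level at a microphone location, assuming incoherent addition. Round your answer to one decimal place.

69.1 dB(A)

Propagate each source to the receiver with L = L_ref − 20·log₁₀(r/r_ref), then add intensities.
packaged HVAC unit: 73.2 − 20·log₁₀(35.6/3.3) = 73.2 − 20.66 = 52.54 dB(A).
refrigeration condenser: 75.6 − 20·log₁₀(19.2/3.3) = 75.6 − 15.30 = 60.30 dB(A).
fan: 85.3 − 20·log₁₀(23.2/3.3) = 85.3 − 16.94 = 68.36 dB(A).
Σ 10^(L/10) = 8.108e+06 → L_total = 10·log₁₀(8.108e+06) = 69.09 dB(A).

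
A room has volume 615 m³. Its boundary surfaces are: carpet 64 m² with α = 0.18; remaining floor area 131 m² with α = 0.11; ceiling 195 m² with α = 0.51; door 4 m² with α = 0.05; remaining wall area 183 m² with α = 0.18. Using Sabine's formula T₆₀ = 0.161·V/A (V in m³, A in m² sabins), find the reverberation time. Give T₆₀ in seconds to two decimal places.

0.62 s

Summing Sᵢαᵢ: 64·0.18 + 131·0.11 + 195·0.51 + 4·0.05 + 183·0.18 = 158.52 m².
T₆₀ = 0.161 × 615 / 158.52 = 0.625 s.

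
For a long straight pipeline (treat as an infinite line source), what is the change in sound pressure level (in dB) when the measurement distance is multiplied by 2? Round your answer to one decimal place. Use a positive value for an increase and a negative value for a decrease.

-3.0 dB

A line source loses 3 dB per doubling of distance; generally ΔL = −10·log₁₀(r₂/r₁).
ΔL = −10·log₁₀(2) = -3.01 dB.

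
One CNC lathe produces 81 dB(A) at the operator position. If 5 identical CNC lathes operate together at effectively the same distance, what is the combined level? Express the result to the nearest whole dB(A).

N identical incoherent sources raise the level by 10·log₁₀ N.
L_total = 81 + 10·log₁₀(5) = 81 + 6.990 = 87.99 dB(A).

88 dB(A)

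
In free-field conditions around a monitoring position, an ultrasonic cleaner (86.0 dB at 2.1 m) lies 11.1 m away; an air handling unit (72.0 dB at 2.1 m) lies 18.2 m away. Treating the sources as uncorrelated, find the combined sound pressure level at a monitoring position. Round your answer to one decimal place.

71.6 dB

First find each source's level at the receiver (point-source: −20·log₁₀(r/r_ref)), then combine on an intensity basis.
ultrasonic cleaner: 86.0 − 20·log₁₀(11.1/2.1) = 86.0 − 14.46 = 71.54 dB.
air handling unit: 72.0 − 20·log₁₀(18.2/2.1) = 72.0 − 18.76 = 53.24 dB.
Σ 10^(L/10) = 1.446e+07 → L_total = 10·log₁₀(1.446e+07) = 71.60 dB.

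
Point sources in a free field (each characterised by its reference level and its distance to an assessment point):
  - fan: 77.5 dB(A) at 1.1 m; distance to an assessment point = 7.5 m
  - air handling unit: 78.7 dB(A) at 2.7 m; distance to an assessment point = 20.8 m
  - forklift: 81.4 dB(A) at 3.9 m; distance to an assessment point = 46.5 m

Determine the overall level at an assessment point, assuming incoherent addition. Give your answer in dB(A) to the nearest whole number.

65 dB(A)

Propagate each source to the receiver with L = L_ref − 20·log₁₀(r/r_ref), then add intensities.
fan: 77.5 − 20·log₁₀(7.5/1.1) = 77.5 − 16.67 = 60.83 dB(A).
air handling unit: 78.7 − 20·log₁₀(20.8/2.7) = 78.7 − 17.73 = 60.97 dB(A).
forklift: 81.4 − 20·log₁₀(46.5/3.9) = 81.4 − 21.53 = 59.87 dB(A).
Σ 10^(L/10) = 3.430e+06 → L_total = 10·log₁₀(3.430e+06) = 65.35 dB(A).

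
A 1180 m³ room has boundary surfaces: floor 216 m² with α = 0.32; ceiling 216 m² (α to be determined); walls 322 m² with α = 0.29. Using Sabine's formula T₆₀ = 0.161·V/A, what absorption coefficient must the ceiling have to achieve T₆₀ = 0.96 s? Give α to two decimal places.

0.16

From T₆₀ = 0.161·V/A, the target T₆₀ = 0.96 s needs A = 0.161·1180/0.96 = 197.90 m².
Absorption from the other surfaces = 216·0.32 + 322·0.29 = 162.50 m², so the ceiling must supply 35.40 m² over 216 m².
α = 35.40/216 = 0.164.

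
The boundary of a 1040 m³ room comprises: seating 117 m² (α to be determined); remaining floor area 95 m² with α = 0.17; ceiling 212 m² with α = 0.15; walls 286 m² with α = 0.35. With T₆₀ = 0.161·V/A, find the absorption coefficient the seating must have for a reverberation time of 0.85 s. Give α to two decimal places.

From T₆₀ = 0.161·V/A, the target T₆₀ = 0.85 s needs A = 0.161·1040/0.85 = 196.99 m².
Absorption from the other surfaces = 95·0.17 + 212·0.15 + 286·0.35 = 148.05 m², so the seating must supply 48.94 m² over 117 m².
α = 48.94/117 = 0.418.

0.42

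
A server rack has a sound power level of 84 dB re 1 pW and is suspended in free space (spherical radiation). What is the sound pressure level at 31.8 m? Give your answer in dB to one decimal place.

43.0 dB

L_p = L_w − 10·log₁₀(4π·r²) with r = 31.8 m.
4π·r² = 1.271e+04 m², 10·log₁₀ of that is 41.041 dB.
L_p = 84 − 41.041 = 42.96 dB.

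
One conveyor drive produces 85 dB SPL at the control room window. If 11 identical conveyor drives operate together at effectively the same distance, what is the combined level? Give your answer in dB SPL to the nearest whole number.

N identical incoherent sources raise the level by 10·log₁₀ N.
L_total = 85 + 10·log₁₀(11) = 85 + 10.414 = 95.41 dB SPL.

95 dB SPL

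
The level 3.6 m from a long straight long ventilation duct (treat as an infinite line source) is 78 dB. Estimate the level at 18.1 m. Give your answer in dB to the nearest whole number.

Cylindrical spreading from a line source gives a 10·log₁₀(r₂/r₁) drop.
L₂ = 78 − 10·log₁₀(18.1/3.6) = 78 − 7.014 = 70.99 dB.

71 dB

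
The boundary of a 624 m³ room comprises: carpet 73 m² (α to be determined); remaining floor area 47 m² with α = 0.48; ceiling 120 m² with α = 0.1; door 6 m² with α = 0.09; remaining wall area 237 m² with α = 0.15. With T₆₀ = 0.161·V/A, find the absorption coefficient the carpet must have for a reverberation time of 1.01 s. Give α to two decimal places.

0.39

From T₆₀ = 0.161·V/A, the target T₆₀ = 1.01 s needs A = 0.161·624/1.01 = 99.47 m².
Absorption from the other surfaces = 47·0.48 + 120·0.1 + 6·0.09 + 237·0.15 = 70.65 m², so the carpet must supply 28.82 m² over 73 m².
α = 28.82/73 = 0.395.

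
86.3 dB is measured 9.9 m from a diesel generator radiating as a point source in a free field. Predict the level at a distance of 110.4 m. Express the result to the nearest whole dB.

65 dB

For a point source, L₂ = L₁ − 20·log₁₀(r₂/r₁).
L₂ = 86.3 − 20·log₁₀(110.4/9.9) = 86.3 − 20.947 = 65.35 dB.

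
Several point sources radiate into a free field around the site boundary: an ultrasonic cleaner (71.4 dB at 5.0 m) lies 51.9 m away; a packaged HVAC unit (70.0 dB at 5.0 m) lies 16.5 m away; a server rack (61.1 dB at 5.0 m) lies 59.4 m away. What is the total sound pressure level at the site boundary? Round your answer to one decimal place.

Propagate each source to the receiver with L = L_ref − 20·log₁₀(r/r_ref), then add intensities.
ultrasonic cleaner: 71.4 − 20·log₁₀(51.9/5.0) = 71.4 − 20.32 = 51.08 dB.
packaged HVAC unit: 70.0 − 20·log₁₀(16.5/5.0) = 70.0 − 10.37 = 59.63 dB.
server rack: 61.1 − 20·log₁₀(59.4/5.0) = 61.1 − 21.50 = 39.60 dB.
Σ 10^(L/10) = 1.056e+06 → L_total = 10·log₁₀(1.056e+06) = 60.23 dB.

60.2 dB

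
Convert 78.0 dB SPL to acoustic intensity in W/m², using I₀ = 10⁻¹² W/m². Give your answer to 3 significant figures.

L = 10·log₁₀(I/I₀) ⇒ I = I₀·10^(L/10) = 10⁻¹² × 10^7.80.

6.31e-05 W/m²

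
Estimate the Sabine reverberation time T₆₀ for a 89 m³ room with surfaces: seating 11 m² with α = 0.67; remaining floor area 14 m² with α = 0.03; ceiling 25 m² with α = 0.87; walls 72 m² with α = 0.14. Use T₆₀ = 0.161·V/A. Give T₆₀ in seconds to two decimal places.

0.36 s

A = Σ Sᵢαᵢ = 11·0.67 + 14·0.03 + 25·0.87 + 72·0.14 = 39.62 m².
T₆₀ = 0.161·V/A = 0.161·89/39.62 = 0.362 s.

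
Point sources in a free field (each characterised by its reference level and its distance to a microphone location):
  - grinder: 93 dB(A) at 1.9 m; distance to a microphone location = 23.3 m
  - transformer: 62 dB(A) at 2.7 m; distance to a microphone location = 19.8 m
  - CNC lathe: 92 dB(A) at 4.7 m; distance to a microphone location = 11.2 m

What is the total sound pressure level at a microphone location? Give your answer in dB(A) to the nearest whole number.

85 dB(A)

Propagate each source to the receiver with L = L_ref − 20·log₁₀(r/r_ref), then add intensities.
grinder: 93 − 20·log₁₀(23.3/1.9) = 93 − 21.77 = 71.23 dB(A).
transformer: 62 − 20·log₁₀(19.8/2.7) = 62 − 17.31 = 44.69 dB(A).
CNC lathe: 92 − 20·log₁₀(11.2/4.7) = 92 − 7.54 = 84.46 dB(A).
Σ 10^(L/10) = 2.924e+08 → L_total = 10·log₁₀(2.924e+08) = 84.66 dB(A).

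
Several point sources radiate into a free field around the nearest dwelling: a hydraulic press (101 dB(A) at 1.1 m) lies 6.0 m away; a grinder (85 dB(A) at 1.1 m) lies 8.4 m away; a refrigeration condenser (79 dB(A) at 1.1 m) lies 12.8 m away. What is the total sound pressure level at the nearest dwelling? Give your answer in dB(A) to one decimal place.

86.3 dB(A)

Propagate each source to the receiver with L = L_ref − 20·log₁₀(r/r_ref), then add intensities.
hydraulic press: 101 − 20·log₁₀(6.0/1.1) = 101 − 14.74 = 86.26 dB(A).
grinder: 85 − 20·log₁₀(8.4/1.1) = 85 − 17.66 = 67.34 dB(A).
refrigeration condenser: 79 − 20·log₁₀(12.8/1.1) = 79 − 21.32 = 57.68 dB(A).
Σ 10^(L/10) = 4.291e+08 → L_total = 10·log₁₀(4.291e+08) = 86.33 dB(A).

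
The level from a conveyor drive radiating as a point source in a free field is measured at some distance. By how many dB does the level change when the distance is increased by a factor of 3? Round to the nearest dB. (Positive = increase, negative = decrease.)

A point source loses 6 dB per doubling of distance; generally ΔL = −20·log₁₀(r₂/r₁).
ΔL = −20·log₁₀(3) = -9.54 dB.

-10 dB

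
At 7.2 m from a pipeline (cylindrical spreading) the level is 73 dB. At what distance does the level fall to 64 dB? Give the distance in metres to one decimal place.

Line-source spreading drops the level by 10·log₁₀(r₂/r₁); inverting, r₂/r₁ = 10^(ΔL/10).
r₂ = 7.2·10^((73−64)/10) = 7.2·10^(9.0/10) = 57.19 m.

57.2 m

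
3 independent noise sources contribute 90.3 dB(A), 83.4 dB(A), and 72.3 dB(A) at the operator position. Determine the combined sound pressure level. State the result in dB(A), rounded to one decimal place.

Incoherent sources combine by intensity addition: L_total = 10·log₁₀(Σ 10^(L_i/10)).
Σ 10^(L/10) = 10^(90.3/10) + 10^(83.4/10) + 10^(72.3/10) = 1.307e+09.
L_total = 10·log₁₀(1.307e+09) = 91.16 dB(A).

91.2 dB(A)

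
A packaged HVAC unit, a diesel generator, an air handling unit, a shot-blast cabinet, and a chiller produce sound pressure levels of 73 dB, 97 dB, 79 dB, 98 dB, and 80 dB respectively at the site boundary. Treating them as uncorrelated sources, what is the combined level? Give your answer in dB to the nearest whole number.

For uncorrelated sources the intensities add, so convert each level to linear form, sum, and take 10·log₁₀ of the total.
Σ 10^(L/10) = 10^(73/10) + 10^(97/10) + 10^(79/10) + 10^(98/10) + 10^(80/10) = 1.152e+10.
L_total = 10·log₁₀(1.152e+10) = 100.61 dB.

101 dB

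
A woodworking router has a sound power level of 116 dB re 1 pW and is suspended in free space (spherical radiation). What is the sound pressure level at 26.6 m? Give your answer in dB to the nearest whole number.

77 dB

The power spreads over a sphere of area 4π·r², so L_p = L_w − 10·log₁₀(4π·r²).
4π·r² = 8891 m², 10·log₁₀ of that is 39.490 dB.
L_p = 116 − 39.490 = 76.51 dB.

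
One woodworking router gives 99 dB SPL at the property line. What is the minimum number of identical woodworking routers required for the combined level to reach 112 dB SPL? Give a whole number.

20

The shortfall is 112 − 99 = 13.0 dB, and N units add 10·log₁₀ N, so need 10·log₁₀ N ≥ 13.0.
N ≥ 10^(13.0/10) = 19.953, so N = 20.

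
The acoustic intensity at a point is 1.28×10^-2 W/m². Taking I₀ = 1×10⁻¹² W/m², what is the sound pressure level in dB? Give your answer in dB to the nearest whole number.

L = 10·log₁₀(I/I₀) = 10·log₁₀(1.28×10^-2/10⁻¹²) = 10·log₁₀(1.28×10^10).
L = 10·(0.1072 + 10) = 101.07 dB.

101 dB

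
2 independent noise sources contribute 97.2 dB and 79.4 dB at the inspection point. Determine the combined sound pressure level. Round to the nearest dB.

For uncorrelated sources the intensities add, so convert each level to linear form, sum, and take 10·log₁₀ of the total.
Σ 10^(L/10) = 10^(97.2/10) + 10^(79.4/10) = 5.335e+09.
L_total = 10·log₁₀(5.335e+09) = 97.27 dB.

97 dB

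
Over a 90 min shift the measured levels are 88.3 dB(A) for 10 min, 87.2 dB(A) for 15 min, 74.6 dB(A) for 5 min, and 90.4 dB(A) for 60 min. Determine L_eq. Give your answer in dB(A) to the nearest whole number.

L_eq = 10·log₁₀[(1/T)·Σ tᵢ·10^(Lᵢ/10)] with T = 90 min.
Σ tᵢ·10^(Lᵢ/10) = 10·10^(88.3/10) + 15·10^(87.2/10) + 5·10^(74.6/10) + 60·10^(90.4/10) = 8.057e+10.
L_eq = 10·log₁₀(8.057e+10/90) = 89.52 dB(A).

90 dB(A)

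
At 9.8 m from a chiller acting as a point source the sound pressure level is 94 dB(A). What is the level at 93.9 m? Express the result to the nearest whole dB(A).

74 dB(A)

For a point source, L₂ = L₁ − 20·log₁₀(r₂/r₁).
L₂ = 94 − 20·log₁₀(93.9/9.8) = 94 − 19.629 = 74.37 dB(A).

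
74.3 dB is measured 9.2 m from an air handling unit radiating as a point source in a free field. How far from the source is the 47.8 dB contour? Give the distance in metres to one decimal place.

194.4 m

The 26.5 dB drop corresponds to a distance ratio of 10^(26.5/20) for a point source.
r₂ = 9.2·10^((74.3−47.8)/20) = 9.2·10^(26.5/20) = 194.44 m.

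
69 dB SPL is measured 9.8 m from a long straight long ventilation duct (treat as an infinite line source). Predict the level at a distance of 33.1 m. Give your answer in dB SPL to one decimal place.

63.7 dB SPL

Cylindrical spreading from a line source gives a 10·log₁₀(r₂/r₁) drop.
L₂ = 69 − 10·log₁₀(33.1/9.8) = 69 − 5.286 = 63.71 dB SPL.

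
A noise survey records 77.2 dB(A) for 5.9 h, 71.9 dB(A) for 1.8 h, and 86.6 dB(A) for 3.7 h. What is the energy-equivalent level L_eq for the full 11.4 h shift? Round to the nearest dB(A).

83 dB(A)

Weight each interval's intensity by its duration and average over T = 11.4 h:
Σ tᵢ·10^(Lᵢ/10) = 5.9·10^(77.2/10) + 1.8·10^(71.9/10) + 3.7·10^(86.6/10) = 2.029e+09.
L_eq = 10·log₁₀(2.029e+09/11.4) = 82.50 dB(A).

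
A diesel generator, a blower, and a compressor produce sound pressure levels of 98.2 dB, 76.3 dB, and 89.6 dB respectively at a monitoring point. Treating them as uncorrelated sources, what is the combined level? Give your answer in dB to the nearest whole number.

For uncorrelated sources the intensities add, so convert each level to linear form, sum, and take 10·log₁₀ of the total.
Σ 10^(L/10) = 10^(98.2/10) + 10^(76.3/10) + 10^(89.6/10) = 7.562e+09.
L_total = 10·log₁₀(7.562e+09) = 98.79 dB.

99 dB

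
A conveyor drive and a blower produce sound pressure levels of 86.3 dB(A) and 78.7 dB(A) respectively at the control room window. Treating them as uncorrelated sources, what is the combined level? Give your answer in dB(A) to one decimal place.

87.0 dB(A)

Incoherent sources combine by intensity addition: L_total = 10·log₁₀(Σ 10^(L_i/10)).
Σ 10^(L/10) = 10^(86.3/10) + 10^(78.7/10) = 5.007e+08.
L_total = 10·log₁₀(5.007e+08) = 87.00 dB(A).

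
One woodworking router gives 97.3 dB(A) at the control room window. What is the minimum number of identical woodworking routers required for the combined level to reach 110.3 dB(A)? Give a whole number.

20

The shortfall is 110.3 − 97.3 = 13.0 dB, and N units add 10·log₁₀ N, so need 10·log₁₀ N ≥ 13.0.
N ≥ 10^(13.0/10) = 19.953, so N = 20.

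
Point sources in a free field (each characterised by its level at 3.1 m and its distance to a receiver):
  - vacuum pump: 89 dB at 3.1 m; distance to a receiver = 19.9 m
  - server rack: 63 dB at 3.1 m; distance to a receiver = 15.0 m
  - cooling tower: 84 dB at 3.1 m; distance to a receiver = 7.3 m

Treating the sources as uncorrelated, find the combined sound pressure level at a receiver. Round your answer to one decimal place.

78.1 dB

Propagate each source to the receiver with L = L_ref − 20·log₁₀(r/r_ref), then add intensities.
vacuum pump: 89 − 20·log₁₀(19.9/3.1) = 89 − 16.15 = 72.85 dB.
server rack: 63 − 20·log₁₀(15.0/3.1) = 63 − 13.69 = 49.31 dB.
cooling tower: 84 − 20·log₁₀(7.3/3.1) = 84 − 7.44 = 76.56 dB.
Σ 10^(L/10) = 6.466e+07 → L_total = 10·log₁₀(6.466e+07) = 78.11 dB.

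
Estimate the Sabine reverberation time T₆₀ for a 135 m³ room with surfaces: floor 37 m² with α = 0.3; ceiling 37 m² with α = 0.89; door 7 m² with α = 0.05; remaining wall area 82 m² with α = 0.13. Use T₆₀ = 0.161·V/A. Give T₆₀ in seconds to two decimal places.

Summing Sᵢαᵢ: 37·0.3 + 37·0.89 + 7·0.05 + 82·0.13 = 55.04 m².
T₆₀ = 0.161 × 135 / 55.04 = 0.395 s.

0.39 s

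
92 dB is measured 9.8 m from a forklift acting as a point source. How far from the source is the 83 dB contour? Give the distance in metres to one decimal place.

27.6 m

For a point source L₁ − L₂ = 20·log₁₀(r₂/r₁), so r₂ = r₁·10^((L₁−L₂)/20).
r₂ = 9.8·10^((92−83)/20) = 9.8·10^(9.0/20) = 27.62 m.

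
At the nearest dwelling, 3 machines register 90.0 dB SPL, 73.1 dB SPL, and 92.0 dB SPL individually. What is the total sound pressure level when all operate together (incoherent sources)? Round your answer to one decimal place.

For uncorrelated sources the intensities add, so convert each level to linear form, sum, and take 10·log₁₀ of the total.
Σ 10^(L/10) = 10^(90.0/10) + 10^(73.1/10) + 10^(92.0/10) = 2.605e+09.
L_total = 10·log₁₀(2.605e+09) = 94.16 dB SPL.

94.2 dB SPL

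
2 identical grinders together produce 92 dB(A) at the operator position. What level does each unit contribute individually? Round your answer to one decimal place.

Dividing the total intensity by 2 lowers the level by 10·log₁₀ 2 = 3.010 dB: L₁ = 92 − 3.010.

89.0 dB(A)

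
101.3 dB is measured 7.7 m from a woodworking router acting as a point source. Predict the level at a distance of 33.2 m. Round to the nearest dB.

89 dB

Spherical spreading from a point source gives a 20·log₁₀(r₂/r₁) drop.
L₂ = 101.3 − 20·log₁₀(33.2/7.7) = 101.3 − 12.693 = 88.61 dB.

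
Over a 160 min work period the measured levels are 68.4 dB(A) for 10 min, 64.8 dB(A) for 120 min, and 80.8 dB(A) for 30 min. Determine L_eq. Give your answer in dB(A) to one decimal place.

74.0 dB(A)

L_eq = 10·log₁₀[(1/T)·Σ tᵢ·10^(Lᵢ/10)] with T = 160 min.
Σ tᵢ·10^(Lᵢ/10) = 10·10^(68.4/10) + 120·10^(64.8/10) + 30·10^(80.8/10) = 4.038e+09.
L_eq = 10·log₁₀(4.038e+09/160) = 74.02 dB(A).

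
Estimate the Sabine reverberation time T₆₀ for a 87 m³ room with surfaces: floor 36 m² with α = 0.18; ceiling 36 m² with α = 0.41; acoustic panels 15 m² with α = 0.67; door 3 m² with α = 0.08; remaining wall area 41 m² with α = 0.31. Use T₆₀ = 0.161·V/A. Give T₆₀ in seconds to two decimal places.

0.32 s

A = Σ Sᵢαᵢ = 36·0.18 + 36·0.41 + 15·0.67 + 3·0.08 + 41·0.31 = 44.24 m².
T₆₀ = 0.161·V/A = 0.161·87/44.24 = 0.317 s.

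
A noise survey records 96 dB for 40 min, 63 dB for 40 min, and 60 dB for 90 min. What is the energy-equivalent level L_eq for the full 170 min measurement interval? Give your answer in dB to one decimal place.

89.7 dB

Weight each interval's intensity by its duration and average over T = 170 min:
Σ tᵢ·10^(Lᵢ/10) = 40·10^(96/10) + 40·10^(63/10) + 90·10^(60/10) = 1.594e+11.
L_eq = 10·log₁₀(1.594e+11/170) = 89.72 dB.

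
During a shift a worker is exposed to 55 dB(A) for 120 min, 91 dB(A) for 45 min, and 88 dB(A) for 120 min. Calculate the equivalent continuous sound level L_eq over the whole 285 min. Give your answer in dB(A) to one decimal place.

86.7 dB(A)

Weight each interval's intensity by its duration and average over T = 285 min:
Σ tᵢ·10^(Lᵢ/10) = 120·10^(55/10) + 45·10^(91/10) + 120·10^(88/10) = 1.324e+11.
L_eq = 10·log₁₀(1.324e+11/285) = 86.67 dB(A).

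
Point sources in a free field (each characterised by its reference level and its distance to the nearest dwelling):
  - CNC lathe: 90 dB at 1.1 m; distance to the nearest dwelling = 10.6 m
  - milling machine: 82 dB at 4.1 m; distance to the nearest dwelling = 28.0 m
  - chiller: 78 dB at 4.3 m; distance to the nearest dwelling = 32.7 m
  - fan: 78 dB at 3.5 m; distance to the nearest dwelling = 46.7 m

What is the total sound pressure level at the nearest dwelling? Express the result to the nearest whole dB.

Propagate each source to the receiver with L = L_ref − 20·log₁₀(r/r_ref), then add intensities.
CNC lathe: 90 − 20·log₁₀(10.6/1.1) = 90 − 19.68 = 70.32 dB.
milling machine: 82 − 20·log₁₀(28.0/4.1) = 82 − 16.69 = 65.31 dB.
chiller: 78 − 20·log₁₀(32.7/4.3) = 78 − 17.62 = 60.38 dB.
fan: 78 − 20·log₁₀(46.7/3.5) = 78 − 22.50 = 55.50 dB.
Σ 10^(L/10) = 1.561e+07 → L_total = 10·log₁₀(1.561e+07) = 71.93 dB.

72 dB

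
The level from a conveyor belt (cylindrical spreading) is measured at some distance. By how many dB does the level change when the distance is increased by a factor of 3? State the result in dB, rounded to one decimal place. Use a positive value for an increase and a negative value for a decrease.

With cylindrical spreading the level changes by −10·log₁₀(r₂/r₁).
ΔL = −10·log₁₀(3) = -4.77 dB.

-4.8 dB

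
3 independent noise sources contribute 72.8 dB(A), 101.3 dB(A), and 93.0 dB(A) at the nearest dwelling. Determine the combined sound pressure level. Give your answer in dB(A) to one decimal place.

101.9 dB(A)

For uncorrelated sources the intensities add, so convert each level to linear form, sum, and take 10·log₁₀ of the total.
Σ 10^(L/10) = 10^(72.8/10) + 10^(101.3/10) + 10^(93.0/10) = 1.550e+10.
L_total = 10·log₁₀(1.550e+10) = 101.90 dB(A).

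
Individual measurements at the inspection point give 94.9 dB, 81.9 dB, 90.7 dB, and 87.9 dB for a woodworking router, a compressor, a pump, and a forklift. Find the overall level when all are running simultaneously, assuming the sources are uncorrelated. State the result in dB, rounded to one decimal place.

97.0 dB

For uncorrelated sources the intensities add, so convert each level to linear form, sum, and take 10·log₁₀ of the total.
Σ 10^(L/10) = 10^(94.9/10) + 10^(81.9/10) + 10^(90.7/10) + 10^(87.9/10) = 5.037e+09.
L_total = 10·log₁₀(5.037e+09) = 97.02 dB.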